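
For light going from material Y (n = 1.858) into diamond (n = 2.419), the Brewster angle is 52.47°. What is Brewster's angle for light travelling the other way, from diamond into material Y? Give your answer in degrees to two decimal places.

θ_B' ≈ 37.53°

Reversing the direction swaps n₁ and n₂, so tan θ_B' = 1/tan θ_B and θ_B' = 90° − θ_B.
Hence θ_B' = 90° − 52.47° = 37.53°.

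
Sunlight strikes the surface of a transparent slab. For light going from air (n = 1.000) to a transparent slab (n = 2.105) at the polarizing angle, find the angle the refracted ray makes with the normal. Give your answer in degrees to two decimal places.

First find Brewster's angle: tan θ_B = 2.105/1.000 = 2.1050, giving θ_B = 64.59°.
The refracted ray is perpendicular to the reflected ray, so θ_t = 90° − θ_B = 25.41°.

θ_t ≈ 25.41°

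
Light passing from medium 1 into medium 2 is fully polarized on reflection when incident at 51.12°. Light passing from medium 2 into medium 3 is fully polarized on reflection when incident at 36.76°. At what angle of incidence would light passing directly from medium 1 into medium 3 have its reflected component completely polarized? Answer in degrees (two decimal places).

θ_B ≈ 42.81°

Each Brewster angle gives a ratio: n₂/n₁ = tan 51.12° = 1.2402, n₃/n₂ = tan 36.76° = 0.7470.
Multiplying, n₃/n₁ = 1.2402 × 0.7470 = 0.9264, and θ_B(1→3) = arctan 0.9264 = 42.81°.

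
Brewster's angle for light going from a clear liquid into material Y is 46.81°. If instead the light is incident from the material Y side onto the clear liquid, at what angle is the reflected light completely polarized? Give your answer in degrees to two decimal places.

The two Brewster angles are complementary: θ_B' = 90° − θ_B = 90° − 46.81° = 43.19°.

θ_B' ≈ 43.19°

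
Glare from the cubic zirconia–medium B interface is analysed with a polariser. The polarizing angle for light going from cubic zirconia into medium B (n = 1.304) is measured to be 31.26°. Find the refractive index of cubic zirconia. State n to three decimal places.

At the polarizing angle, tan θ_B = n₂/n₁ with n₁ on the incident side (cubic zirconia) and n₂ on the transmitted side (medium B).
n₁ = n₂ / tan θ_B = 1.304 / tan 31.26° = 2.148.

n ≈ 2.148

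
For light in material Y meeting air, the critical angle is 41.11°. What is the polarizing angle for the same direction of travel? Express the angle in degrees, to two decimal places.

n₂/n₁ = sin θ_c = sin 41.11° = 0.6575.
tan θ_B equals the same ratio, so θ_B = arctan(0.6575) = 33.33°.

θ_B ≈ 33.33°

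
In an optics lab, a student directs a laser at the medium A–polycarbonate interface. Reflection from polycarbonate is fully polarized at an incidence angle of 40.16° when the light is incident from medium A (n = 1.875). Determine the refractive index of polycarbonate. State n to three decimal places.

Full polarization of the reflected beam means tan θ_B = n₂/n₁, where n₁ is the incident medium (medium A).
n₂ = n₁ tan θ_B = 1.875 × tan 40.16° = 1.582.

n ≈ 1.582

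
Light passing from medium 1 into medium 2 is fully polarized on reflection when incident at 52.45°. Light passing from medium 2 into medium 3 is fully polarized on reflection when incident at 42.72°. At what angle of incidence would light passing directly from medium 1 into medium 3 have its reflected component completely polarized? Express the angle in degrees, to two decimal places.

n₂/n₁ = tan 52.45° = 1.3009 and n₃/n₂ = tan 42.72° = 0.9234.
Multiplying, n₃/n₁ = 1.3009 × 0.9234 = 1.2013, and θ_B(1→3) = arctan 1.2013 = 50.22°.

θ_B ≈ 50.22°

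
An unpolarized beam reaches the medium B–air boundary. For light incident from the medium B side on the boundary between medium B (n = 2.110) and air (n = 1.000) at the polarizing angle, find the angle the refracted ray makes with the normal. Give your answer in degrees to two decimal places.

θ_t ≈ 64.64°

tan θ_B = n₂/n₁ = 1.000/2.110 = 0.4739, so θ_B = 25.36°.
The refracted ray is perpendicular to the reflected ray, so θ_t = 90° − θ_B = 64.64°.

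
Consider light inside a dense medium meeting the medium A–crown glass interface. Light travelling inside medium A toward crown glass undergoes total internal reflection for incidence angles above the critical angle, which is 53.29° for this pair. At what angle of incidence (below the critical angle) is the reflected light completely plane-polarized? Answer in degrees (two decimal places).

θ_B ≈ 38.72°

n₂/n₁ = sin θ_c = sin 53.29° = 0.8017.
tan θ_B equals the same ratio, so θ_B = arctan(0.8017) = 38.72°.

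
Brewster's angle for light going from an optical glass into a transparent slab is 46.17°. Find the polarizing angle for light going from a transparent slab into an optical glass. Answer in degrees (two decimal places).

The two Brewster angles are complementary: θ_B' = 90° − θ_B = 90° − 46.17° = 43.83°.

θ_B' ≈ 43.83°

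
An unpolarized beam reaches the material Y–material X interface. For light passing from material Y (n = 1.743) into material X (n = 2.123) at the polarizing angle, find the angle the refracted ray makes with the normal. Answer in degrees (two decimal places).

θ_t ≈ 39.39°

First find Brewster's angle: tan θ_B = 2.123/1.743 = 1.2180, giving θ_B = 50.61°.
At Brewster's angle the reflected and refracted rays are perpendicular, so θ_t = 90° − θ_B = 90° − 50.61° = 39.39°.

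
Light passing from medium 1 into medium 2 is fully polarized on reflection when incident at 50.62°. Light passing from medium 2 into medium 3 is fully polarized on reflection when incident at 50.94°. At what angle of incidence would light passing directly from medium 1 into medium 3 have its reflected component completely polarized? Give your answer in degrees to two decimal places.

Each Brewster angle gives a ratio: n₂/n₁ = tan 50.62° = 1.2183, n₃/n₂ = tan 50.94° = 1.2323.
Multiplying, n₃/n₁ = 1.2183 × 1.2323 = 1.5012, and θ_B(1→3) = arctan 1.5012 = 56.33°.

θ_B ≈ 56.33°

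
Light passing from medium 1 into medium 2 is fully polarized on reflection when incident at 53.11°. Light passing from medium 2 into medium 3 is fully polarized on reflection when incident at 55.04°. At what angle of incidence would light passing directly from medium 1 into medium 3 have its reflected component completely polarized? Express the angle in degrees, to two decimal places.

tan θ_B(1→2) = n₂/n₁ = tan 53.11° = 1.3324.
tan θ_B(2→3) = n₃/n₂ = tan 55.04° = 1.4303.
So n₃/n₁ = (n₂/n₁)(n₃/n₂) = 1.3324 × 1.4303 = 1.9056.
θ_B(1→3) = arctan(1.9056) = 62.31°.

θ_B ≈ 62.31°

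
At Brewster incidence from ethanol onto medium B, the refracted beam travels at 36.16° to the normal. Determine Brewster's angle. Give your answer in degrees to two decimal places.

Since the reflected and refracted rays are at right angles at the polarizing angle, θ_B + θ_t = 90°.
So θ_B = 90° − θ_t = 90° − 36.16° = 53.84°.

θ_B ≈ 53.84°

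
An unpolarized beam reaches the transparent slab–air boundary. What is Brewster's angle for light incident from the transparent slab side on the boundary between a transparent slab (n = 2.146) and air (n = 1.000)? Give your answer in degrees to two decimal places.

Here n₂/n₁ = 1.000/2.146 = 0.4660, and Brewster's law gives tan θ_B = n₂/n₁. Taking the arctangent, θ_B = 24.98°.

θ_B ≈ 24.98°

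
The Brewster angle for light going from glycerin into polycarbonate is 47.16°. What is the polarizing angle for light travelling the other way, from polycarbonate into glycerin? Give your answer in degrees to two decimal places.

Reversing the direction swaps n₁ and n₂, so tan θ_B' = 1/tan θ_B and θ_B' = 90° − θ_B.
Hence θ_B' = 90° − 47.16° = 42.84°.

θ_B' ≈ 42.84°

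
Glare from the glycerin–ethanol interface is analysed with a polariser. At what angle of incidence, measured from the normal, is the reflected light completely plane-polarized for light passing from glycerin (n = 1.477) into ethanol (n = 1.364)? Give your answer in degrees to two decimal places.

Here n₂/n₁ = 1.364/1.477 = 0.9235, and Brewster's law gives tan θ_B = n₂/n₁.
So θ_B = arctan 0.9235 = 42.72°.

θ_B ≈ 42.72°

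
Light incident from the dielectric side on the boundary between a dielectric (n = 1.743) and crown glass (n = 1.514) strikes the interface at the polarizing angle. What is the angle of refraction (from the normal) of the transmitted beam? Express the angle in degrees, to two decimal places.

θ_B = arctan(n₂/n₁) = arctan(1.514/1.743) = 40.98°.
At Brewster's angle the reflected and refracted rays are perpendicular, so θ_t = 90° − θ_B = 90° − 40.98° = 49.02°.

θ_t ≈ 49.02°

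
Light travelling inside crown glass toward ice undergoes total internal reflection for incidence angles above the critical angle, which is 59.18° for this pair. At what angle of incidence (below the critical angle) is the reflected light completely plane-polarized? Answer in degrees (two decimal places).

θ_B ≈ 40.66°

At the critical angle sin θ_c = n₂/n₁, giving n₂/n₁ = sin 59.18° = 0.8588.
Then tan θ_B = n₂/n₁ = 0.8588, so θ_B = arctan 0.8588 = 40.66°.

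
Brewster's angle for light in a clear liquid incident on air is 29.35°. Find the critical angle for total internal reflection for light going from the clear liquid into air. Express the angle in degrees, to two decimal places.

From Brewster, n₂/n₁ = tan θ_B = tan 29.35° = 0.5623.
Then sin θ_c = n₂/n₁ = 0.5623, so θ_c = arcsin 0.5623 = 34.22°.

θ_c ≈ 34.22°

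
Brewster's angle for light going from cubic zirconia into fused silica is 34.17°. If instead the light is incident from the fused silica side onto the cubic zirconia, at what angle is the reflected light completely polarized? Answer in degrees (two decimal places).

θ_B' ≈ 55.83°

The two Brewster angles are complementary: θ_B' = 90° − θ_B = 90° − 34.17° = 55.83°.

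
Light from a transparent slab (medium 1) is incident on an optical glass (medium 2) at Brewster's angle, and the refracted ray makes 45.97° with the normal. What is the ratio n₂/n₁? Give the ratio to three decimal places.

θ_B + θ_t = 90°, so θ_B = 90° − 45.97° = 44.03°.
Then n₂/n₁ = tan θ_B = tan 44.03° = 0.967.

n₂/n₁ ≈ 0.967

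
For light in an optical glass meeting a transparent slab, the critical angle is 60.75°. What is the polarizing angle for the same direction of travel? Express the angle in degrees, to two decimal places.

θ_B ≈ 41.10°

sin θ_c = n₂/n₁, so n₂/n₁ = sin 60.75° = 0.8725.
Brewster: tan θ_B = n₂/n₁ = 0.8725.
θ_B = arctan(0.8725) = 41.10°.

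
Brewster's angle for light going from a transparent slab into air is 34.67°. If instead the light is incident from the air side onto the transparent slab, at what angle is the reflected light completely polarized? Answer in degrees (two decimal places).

tan θ_B' = n₁/n₂ = 1/tan θ_B, so θ_B' = 90° − θ_B.
θ_B' = 90° − 34.67° = 55.33°.

θ_B' ≈ 55.33°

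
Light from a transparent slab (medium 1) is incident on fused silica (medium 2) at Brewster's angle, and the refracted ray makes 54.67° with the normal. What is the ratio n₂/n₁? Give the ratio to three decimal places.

θ_B + θ_t = 90°, so θ_B = 90° − 54.67° = 35.33°.
tan θ_B = n₂/n₁, so n₂/n₁ = tan 35.33° = 0.709.

n₂/n₁ ≈ 0.709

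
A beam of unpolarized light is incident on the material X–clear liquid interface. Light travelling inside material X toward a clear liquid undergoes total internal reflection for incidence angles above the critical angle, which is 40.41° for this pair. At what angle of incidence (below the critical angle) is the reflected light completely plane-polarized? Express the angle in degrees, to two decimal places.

θ_B ≈ 32.95°

sin θ_c = n₂/n₁, so n₂/n₁ = sin 40.41° = 0.6483.
Brewster: tan θ_B = n₂/n₁ = 0.6483.
θ_B = arctan(0.6483) = 32.95°.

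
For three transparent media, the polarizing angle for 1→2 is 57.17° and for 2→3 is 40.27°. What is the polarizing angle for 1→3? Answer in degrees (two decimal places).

n₂/n₁ = tan 57.17° = 1.5499 and n₃/n₂ = tan 40.27° = 0.8472.
So n₃/n₁ = (n₂/n₁)(n₃/n₂) = 1.5499 × 0.8472 = 1.3130.
θ_B(1→3) = arctan(1.3130) = 52.71°.

θ_B ≈ 52.71°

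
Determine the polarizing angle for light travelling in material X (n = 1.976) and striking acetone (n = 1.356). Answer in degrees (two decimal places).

θ_B ≈ 34.46°

Brewster's condition: tan θ_B = n₂/n₁ = 1.356/1.976 = 0.6862. Taking the arctangent, θ_B = 34.46°.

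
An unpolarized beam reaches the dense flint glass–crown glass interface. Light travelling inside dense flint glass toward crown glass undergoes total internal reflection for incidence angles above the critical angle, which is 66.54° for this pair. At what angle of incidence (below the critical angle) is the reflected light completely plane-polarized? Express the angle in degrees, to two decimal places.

θ_B ≈ 42.53°

sin θ_c = n₂/n₁, so n₂/n₁ = sin 66.54° = 0.9173.
Brewster: tan θ_B = n₂/n₁ = 0.9173.
θ_B = arctan(0.9173) = 42.53°.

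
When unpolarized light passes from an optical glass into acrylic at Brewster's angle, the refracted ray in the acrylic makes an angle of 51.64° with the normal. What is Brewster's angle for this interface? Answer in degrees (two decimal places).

Brewster's condition makes the reflected and refracted beams perpendicular: θ_B + θ_t = 90°.
θ_B = 90° − 51.64° = 38.36°.

θ_B ≈ 38.36°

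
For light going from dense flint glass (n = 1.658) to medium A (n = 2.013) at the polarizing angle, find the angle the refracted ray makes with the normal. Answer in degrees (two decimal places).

tan θ_B = n₂/n₁ = 2.013/1.658 = 1.2141, so θ_B = 50.52°.
At Brewster's angle the reflected and refracted rays are perpendicular, so θ_t = 90° − θ_B = 90° − 50.52° = 39.48°.

θ_t ≈ 39.48°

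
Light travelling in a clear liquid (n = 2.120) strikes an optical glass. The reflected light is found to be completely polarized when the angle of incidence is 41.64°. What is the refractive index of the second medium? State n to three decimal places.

At Brewster's angle, tan θ_B = n₂/n₁ with n₁ on the incident side (a clear liquid) and n₂ on the transmitted side (an optical glass).
n₂ = n₁ tan θ_B = 2.120 × tan 41.64° = 1.885.

n ≈ 1.885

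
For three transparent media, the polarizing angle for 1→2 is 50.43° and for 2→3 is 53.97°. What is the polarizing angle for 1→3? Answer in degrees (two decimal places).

θ_B ≈ 58.99°

tan θ_B(1→2) = n₂/n₁ = tan 50.43° = 1.2101.
tan θ_B(2→3) = n₃/n₂ = tan 53.97° = 1.3749.
n₃/n₁ = 1.6637. Then tan θ_B(1→3) = n₃/n₁, so θ_B(1→3) = arctan(1.6637) = 58.99°.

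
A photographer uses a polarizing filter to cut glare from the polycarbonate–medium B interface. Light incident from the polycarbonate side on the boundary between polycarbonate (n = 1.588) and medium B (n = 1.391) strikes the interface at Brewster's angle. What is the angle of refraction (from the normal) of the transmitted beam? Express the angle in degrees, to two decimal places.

θ_B = arctan(n₂/n₁) = arctan(1.391/1.588) = 41.22°.
Since θ_B + θ_t = 90° at Brewster incidence, θ_t = 90° − 41.22° = 48.78°.

θ_t ≈ 48.78°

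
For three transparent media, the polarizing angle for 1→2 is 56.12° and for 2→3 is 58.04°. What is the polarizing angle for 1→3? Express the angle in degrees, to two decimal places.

θ_B ≈ 67.27°

Each Brewster angle gives a ratio: n₂/n₁ = tan 56.12° = 1.4893, n₃/n₂ = tan 58.04° = 1.6028.
Multiplying, n₃/n₁ = 1.4893 × 1.6028 = 2.3871, and θ_B(1→3) = arctan 2.3871 = 67.27°.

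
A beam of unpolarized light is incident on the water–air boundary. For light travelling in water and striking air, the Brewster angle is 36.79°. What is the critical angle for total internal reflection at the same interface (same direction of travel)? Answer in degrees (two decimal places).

θ_c ≈ 48.40°

n₂/n₁ = tan 36.79° = 0.7478; the critical angle satisfies sin θ_c = n₂/n₁.
θ_c = arcsin(0.7478) = 48.40°.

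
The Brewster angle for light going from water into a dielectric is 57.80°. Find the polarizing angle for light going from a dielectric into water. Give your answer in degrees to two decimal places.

θ_B' ≈ 32.20°

tan θ_B' = n₁/n₂ = 1/tan θ_B, so θ_B' = 90° − θ_B.
θ_B' = 90° − 57.80° = 32.20°.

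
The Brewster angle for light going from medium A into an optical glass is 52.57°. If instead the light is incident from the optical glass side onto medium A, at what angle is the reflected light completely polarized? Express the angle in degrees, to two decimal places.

θ_B' ≈ 37.43°

tan θ_B' = n₁/n₂ = 1/tan θ_B, so θ_B' = 90° − θ_B.
θ_B' = 90° − 52.57° = 37.43°.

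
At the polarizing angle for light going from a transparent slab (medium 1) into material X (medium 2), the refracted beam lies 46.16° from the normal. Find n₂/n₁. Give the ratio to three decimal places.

n₂/n₁ ≈ 0.960

At Brewster incidence θ_B = 90° − θ_t = 90° − 46.16° = 43.84°.
Then n₂/n₁ = tan θ_B = tan 43.84° = 0.960.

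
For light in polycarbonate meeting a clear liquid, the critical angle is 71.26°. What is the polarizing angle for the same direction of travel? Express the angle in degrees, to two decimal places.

θ_B ≈ 43.44°

At the critical angle sin θ_c = n₂/n₁, giving n₂/n₁ = sin 71.26° = 0.9470.
Then tan θ_B = n₂/n₁ = 0.9470, so θ_B = arctan 0.9470 = 43.44°.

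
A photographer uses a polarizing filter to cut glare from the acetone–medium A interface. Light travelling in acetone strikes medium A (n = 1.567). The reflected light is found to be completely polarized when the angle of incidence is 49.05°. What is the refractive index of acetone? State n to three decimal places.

n ≈ 1.360

At Brewster's angle, tan θ_B = n₂/n₁ with n₁ on the incident side (acetone) and n₂ on the transmitted side (medium A).
n₁ = n₂ / tan θ_B = 1.567 / tan 49.05° = 1.360.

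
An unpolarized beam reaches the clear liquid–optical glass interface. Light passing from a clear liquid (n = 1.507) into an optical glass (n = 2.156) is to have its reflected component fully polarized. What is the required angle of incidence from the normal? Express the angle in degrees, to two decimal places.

At Brewster's angle the reflected and refracted rays are perpendicular, which with Snell's law gives tan θ_B = n₂/n₁.
Brewster's condition: tan θ_B = n₂/n₁ = 2.156/1.507 = 1.4307. Taking the arctangent, θ_B = 55.05°.

θ_B ≈ 55.05°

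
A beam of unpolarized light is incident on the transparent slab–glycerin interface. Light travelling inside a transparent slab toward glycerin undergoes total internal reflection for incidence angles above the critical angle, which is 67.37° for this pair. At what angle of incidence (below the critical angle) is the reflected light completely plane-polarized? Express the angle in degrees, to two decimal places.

sin θ_c = n₂/n₁, so n₂/n₁ = sin 67.37° = 0.9230.
Brewster: tan θ_B = n₂/n₁ = 0.9230.
θ_B = arctan(0.9230) = 42.71°.

θ_B ≈ 42.71°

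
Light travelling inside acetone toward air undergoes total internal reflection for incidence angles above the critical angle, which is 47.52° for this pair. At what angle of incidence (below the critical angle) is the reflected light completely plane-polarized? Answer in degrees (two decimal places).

n₂/n₁ = sin θ_c = sin 47.52° = 0.7375.
tan θ_B equals the same ratio, so θ_B = arctan(0.7375) = 36.41°.

θ_B ≈ 36.41°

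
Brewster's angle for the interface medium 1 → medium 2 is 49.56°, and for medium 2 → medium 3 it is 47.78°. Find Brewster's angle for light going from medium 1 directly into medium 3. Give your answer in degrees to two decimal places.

Each Brewster angle gives a ratio: n₂/n₁ = tan 49.56° = 1.1733, n₃/n₂ = tan 47.78° = 1.1021.
n₃/n₁ = 1.2931. Then tan θ_B(1→3) = n₃/n₁, so θ_B(1→3) = arctan(1.2931) = 52.28°.

θ_B ≈ 52.28°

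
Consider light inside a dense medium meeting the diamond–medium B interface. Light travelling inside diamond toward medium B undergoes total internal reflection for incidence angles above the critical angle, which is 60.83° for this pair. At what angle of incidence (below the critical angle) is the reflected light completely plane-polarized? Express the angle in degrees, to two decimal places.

θ_B ≈ 41.13°

sin θ_c = n₂/n₁, so n₂/n₁ = sin 60.83° = 0.8732.
Brewster: tan θ_B = n₂/n₁ = 0.8732.
θ_B = arctan(0.8732) = 41.13°.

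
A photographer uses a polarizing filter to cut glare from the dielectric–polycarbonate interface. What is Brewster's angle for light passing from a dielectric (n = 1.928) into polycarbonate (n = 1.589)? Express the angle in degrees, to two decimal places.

tan θ_B = n₂/n₁ = 1.589/1.928 = 0.8242.
So θ_B = arctan 0.8242 = 39.49°.

θ_B ≈ 39.49°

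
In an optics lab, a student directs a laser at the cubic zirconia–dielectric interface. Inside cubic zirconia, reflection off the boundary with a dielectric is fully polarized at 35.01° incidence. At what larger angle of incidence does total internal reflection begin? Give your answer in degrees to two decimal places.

θ_c ≈ 44.46°

tan θ_B = n₂/n₁ = tan 35.01° = 0.7005.
Total internal reflection: sin θ_c = n₂/n₁ = 0.7005.
θ_c = arcsin(0.7005) = 44.46°.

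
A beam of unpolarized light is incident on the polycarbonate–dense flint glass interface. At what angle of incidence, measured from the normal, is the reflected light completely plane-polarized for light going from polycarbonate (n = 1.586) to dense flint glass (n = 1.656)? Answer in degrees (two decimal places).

θ_B ≈ 46.24°

tan θ_B = n₂/n₁ = 1.656/1.586 = 1.0441. Taking the arctangent, θ_B = 46.24°.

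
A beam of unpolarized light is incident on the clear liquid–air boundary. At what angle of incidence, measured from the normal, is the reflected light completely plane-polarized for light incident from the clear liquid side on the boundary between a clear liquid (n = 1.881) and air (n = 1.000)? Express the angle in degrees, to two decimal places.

θ_B ≈ 28.00°

tan θ_B = n₂/n₁ = 1.000/1.881 = 0.5316.
So θ_B = arctan 0.5316 = 28.00°.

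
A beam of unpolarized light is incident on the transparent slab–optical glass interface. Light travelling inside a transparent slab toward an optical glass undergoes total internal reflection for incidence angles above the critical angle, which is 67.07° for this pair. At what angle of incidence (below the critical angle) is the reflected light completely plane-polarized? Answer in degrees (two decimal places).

θ_B ≈ 42.64°

sin θ_c = n₂/n₁, so n₂/n₁ = sin 67.07° = 0.9210.
Brewster: tan θ_B = n₂/n₁ = 0.9210.
θ_B = arctan(0.9210) = 42.64°.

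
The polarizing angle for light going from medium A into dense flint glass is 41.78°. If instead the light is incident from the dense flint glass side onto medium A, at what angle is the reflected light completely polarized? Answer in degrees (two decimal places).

θ_B' ≈ 48.22°

Reversing the direction swaps n₁ and n₂, so tan θ_B' = 1/tan θ_B and θ_B' = 90° − θ_B.
Hence θ_B' = 90° − 41.78° = 48.22°.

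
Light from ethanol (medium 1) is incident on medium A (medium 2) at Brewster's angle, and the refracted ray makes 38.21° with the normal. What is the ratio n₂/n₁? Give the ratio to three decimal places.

θ_B + θ_t = 90°, so θ_B = 90° − 38.21° = 51.79°.
tan θ_B = n₂/n₁, so n₂/n₁ = tan 51.79° = 1.270.

n₂/n₁ ≈ 1.270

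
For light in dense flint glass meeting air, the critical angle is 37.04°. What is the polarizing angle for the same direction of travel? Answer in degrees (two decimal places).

At the critical angle sin θ_c = n₂/n₁, giving n₂/n₁ = sin 37.04° = 0.6024.
Then tan θ_B = n₂/n₁ = 0.6024, so θ_B = arctan 0.6024 = 31.06°.

θ_B ≈ 31.06°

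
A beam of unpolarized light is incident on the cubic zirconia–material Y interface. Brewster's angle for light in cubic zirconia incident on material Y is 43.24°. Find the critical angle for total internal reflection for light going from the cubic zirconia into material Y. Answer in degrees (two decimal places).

n₂/n₁ = tan 43.24° = 0.9404; the critical angle satisfies sin θ_c = n₂/n₁.
θ_c = arcsin(0.9404) = 70.11°.

θ_c ≈ 70.11°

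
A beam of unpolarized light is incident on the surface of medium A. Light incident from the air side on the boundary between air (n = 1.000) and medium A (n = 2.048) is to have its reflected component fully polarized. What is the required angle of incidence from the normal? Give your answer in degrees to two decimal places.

θ_B ≈ 63.97°

At Brewster's angle the reflected and refracted rays are perpendicular, which with Snell's law gives tan θ_B = n₂/n₁.
tan θ_B = n₂/n₁ = 2.048/1.000 = 2.0480. Taking the arctangent, θ_B = 63.97°.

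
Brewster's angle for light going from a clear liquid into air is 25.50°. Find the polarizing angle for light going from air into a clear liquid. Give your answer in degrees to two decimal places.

θ_B' ≈ 64.50°

tan θ_B' = n₁/n₂ = 1/tan θ_B, so θ_B' = 90° − θ_B.
θ_B' = 90° − 25.50° = 64.50°.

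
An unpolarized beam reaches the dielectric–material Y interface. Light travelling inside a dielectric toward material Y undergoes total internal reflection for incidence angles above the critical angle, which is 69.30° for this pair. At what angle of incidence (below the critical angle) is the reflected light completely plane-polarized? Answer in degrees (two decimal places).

n₂/n₁ = sin θ_c = sin 69.30° = 0.9354.
tan θ_B equals the same ratio, so θ_B = arctan(0.9354) = 43.09°.

θ_B ≈ 43.09°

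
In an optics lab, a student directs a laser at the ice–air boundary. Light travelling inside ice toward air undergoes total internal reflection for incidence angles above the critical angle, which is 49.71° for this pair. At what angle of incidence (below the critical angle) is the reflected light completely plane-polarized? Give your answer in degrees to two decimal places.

θ_B ≈ 37.34°

sin θ_c = n₂/n₁, so n₂/n₁ = sin 49.71° = 0.7628.
Brewster: tan θ_B = n₂/n₁ = 0.7628.
θ_B = arctan(0.7628) = 37.34°.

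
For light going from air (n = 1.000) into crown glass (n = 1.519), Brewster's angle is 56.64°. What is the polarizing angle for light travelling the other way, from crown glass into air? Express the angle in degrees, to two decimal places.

Reversing the direction swaps n₁ and n₂, so tan θ_B' = 1/tan θ_B and θ_B' = 90° − θ_B.
Hence θ_B' = 90° − 56.64° = 33.36°.

θ_B' ≈ 33.36°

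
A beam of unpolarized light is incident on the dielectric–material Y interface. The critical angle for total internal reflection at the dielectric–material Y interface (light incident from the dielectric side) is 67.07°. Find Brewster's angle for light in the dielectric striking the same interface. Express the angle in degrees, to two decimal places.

sin θ_c = n₂/n₁, so n₂/n₁ = sin 67.07° = 0.9210.
Brewster: tan θ_B = n₂/n₁ = 0.9210.
θ_B = arctan(0.9210) = 42.64°.

θ_B ≈ 42.64°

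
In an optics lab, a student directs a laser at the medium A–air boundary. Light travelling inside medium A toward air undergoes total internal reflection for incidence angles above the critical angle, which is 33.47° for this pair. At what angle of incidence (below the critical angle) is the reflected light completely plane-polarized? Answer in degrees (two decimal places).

θ_B ≈ 28.88°

sin θ_c = n₂/n₁, so n₂/n₁ = sin 33.47° = 0.5515.
Brewster: tan θ_B = n₂/n₁ = 0.5515.
θ_B = arctan(0.5515) = 28.88°.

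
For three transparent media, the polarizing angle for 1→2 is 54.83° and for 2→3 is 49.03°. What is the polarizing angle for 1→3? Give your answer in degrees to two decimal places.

Each Brewster angle gives a ratio: n₂/n₁ = tan 54.83° = 1.4192, n₃/n₂ = tan 49.03° = 1.1516.
So n₃/n₁ = (n₂/n₁)(n₃/n₂) = 1.4192 × 1.1516 = 1.6343.
θ_B(1→3) = arctan(1.6343) = 58.54°.

θ_B ≈ 58.54°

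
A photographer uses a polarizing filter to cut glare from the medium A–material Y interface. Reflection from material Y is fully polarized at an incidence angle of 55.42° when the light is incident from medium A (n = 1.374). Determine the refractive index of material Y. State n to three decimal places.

Full polarization of the reflected beam means tan θ_B = n₂/n₁, where n₁ is the incident medium (medium A).
n₂ = n₁ tan θ_B = 1.374 × tan 55.42° = 1.993.

n ≈ 1.993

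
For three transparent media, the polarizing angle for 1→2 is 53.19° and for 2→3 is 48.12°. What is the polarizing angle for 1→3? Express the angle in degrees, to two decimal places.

Each Brewster angle gives a ratio: n₂/n₁ = tan 53.19° = 1.3362, n₃/n₂ = tan 48.12° = 1.1153.
So n₃/n₁ = (n₂/n₁)(n₃/n₂) = 1.3362 × 1.1153 = 1.4903.
θ_B(1→3) = arctan(1.4903) = 56.14°.

θ_B ≈ 56.14°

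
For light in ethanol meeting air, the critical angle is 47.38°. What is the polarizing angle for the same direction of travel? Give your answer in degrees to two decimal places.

n₂/n₁ = sin θ_c = sin 47.38° = 0.7359.
tan θ_B equals the same ratio, so θ_B = arctan(0.7359) = 36.35°.

θ_B ≈ 36.35°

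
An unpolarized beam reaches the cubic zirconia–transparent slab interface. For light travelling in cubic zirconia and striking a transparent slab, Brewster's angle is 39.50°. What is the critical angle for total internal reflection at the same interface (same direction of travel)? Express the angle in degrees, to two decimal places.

tan θ_B = n₂/n₁ = tan 39.50° = 0.8243.
Total internal reflection: sin θ_c = n₂/n₁ = 0.8243.
θ_c = arcsin(0.8243) = 55.52°.

θ_c ≈ 55.52°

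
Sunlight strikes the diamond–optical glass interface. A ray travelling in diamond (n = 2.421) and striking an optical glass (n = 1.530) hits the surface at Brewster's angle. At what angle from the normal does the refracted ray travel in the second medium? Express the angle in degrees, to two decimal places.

θ_t ≈ 57.71°

First find Brewster's angle: tan θ_B = 1.530/2.421 = 0.6320, giving θ_B = 32.29°.
Since θ_B + θ_t = 90° at Brewster incidence, θ_t = 90° − 32.29° = 57.71°.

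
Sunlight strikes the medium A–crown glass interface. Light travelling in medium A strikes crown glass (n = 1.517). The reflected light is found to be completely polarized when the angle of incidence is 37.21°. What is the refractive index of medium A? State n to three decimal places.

Full polarization of the reflected beam means tan θ_B = n₂/n₁, where n₁ is the incident medium (medium A).
n₁ = n₂ / tan θ_B = 1.517 / tan 37.21° = 1.998.

n ≈ 1.998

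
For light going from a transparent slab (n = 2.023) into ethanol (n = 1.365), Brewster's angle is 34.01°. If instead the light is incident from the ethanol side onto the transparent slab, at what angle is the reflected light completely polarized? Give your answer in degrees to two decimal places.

θ_B' ≈ 55.99°

tan θ_B' = n₁/n₂ = 1/tan θ_B, so θ_B' = 90° − θ_B.
θ_B' = 90° − 34.01° = 55.99°.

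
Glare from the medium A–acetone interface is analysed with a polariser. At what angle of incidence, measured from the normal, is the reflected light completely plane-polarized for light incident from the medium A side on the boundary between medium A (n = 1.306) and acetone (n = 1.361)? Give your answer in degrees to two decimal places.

θ_B ≈ 46.18°

Here n₂/n₁ = 1.361/1.306 = 1.0421, and Brewster's law gives tan θ_B = n₂/n₁. Taking the arctangent, θ_B = 46.18°.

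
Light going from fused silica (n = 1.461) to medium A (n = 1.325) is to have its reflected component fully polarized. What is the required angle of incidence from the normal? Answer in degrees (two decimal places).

θ_B ≈ 42.21°

The reflected p-component vanishes when tan θ_B = n₂/n₁.
Brewster's condition: tan θ_B = n₂/n₁ = 1.325/1.461 = 0.9069.
So θ_B = arctan 0.9069 = 42.21°.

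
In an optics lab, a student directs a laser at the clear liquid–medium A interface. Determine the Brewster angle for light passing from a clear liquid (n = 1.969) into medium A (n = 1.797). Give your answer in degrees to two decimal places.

At Brewster's angle the reflected and refracted rays are perpendicular, which with Snell's law gives tan θ_B = n₂/n₁.
Here n₂/n₁ = 1.797/1.969 = 0.9126, and Brewster's law gives tan θ_B = n₂/n₁.
θ_B = arctan(0.9126) = 42.39°.

θ_B ≈ 42.39°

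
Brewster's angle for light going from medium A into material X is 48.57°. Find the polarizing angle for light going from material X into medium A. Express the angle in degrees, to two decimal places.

θ_B' ≈ 41.43°

The two Brewster angles are complementary: θ_B' = 90° − θ_B = 90° − 48.57° = 41.43°.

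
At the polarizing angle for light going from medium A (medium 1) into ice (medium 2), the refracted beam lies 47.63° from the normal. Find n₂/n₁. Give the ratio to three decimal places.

n₂/n₁ ≈ 0.912

At Brewster incidence θ_B = 90° − θ_t = 90° − 47.63° = 42.37°.
tan θ_B = n₂/n₁, so n₂/n₁ = tan 42.37° = 0.912.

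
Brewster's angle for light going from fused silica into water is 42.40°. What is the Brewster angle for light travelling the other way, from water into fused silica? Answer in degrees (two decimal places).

θ_B' ≈ 47.60°

tan θ_B' = n₁/n₂ = 1/tan θ_B, so θ_B' = 90° − θ_B.
θ_B' = 90° − 42.40° = 47.60°.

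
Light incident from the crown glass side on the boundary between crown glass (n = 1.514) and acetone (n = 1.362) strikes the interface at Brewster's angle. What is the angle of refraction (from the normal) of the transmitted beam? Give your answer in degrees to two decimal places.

θ_t ≈ 48.03°

tan θ_B = n₂/n₁ = 1.362/1.514 = 0.8996, so θ_B = 41.97°.
The refracted ray is perpendicular to the reflected ray, so θ_t = 90° − θ_B = 48.03°.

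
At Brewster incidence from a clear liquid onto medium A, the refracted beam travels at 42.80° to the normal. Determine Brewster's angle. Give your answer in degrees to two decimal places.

θ_B ≈ 47.20°

Brewster's condition makes the reflected and refracted beams perpendicular: θ_B + θ_t = 90°.
θ_B = 90° − 42.80° = 47.20°.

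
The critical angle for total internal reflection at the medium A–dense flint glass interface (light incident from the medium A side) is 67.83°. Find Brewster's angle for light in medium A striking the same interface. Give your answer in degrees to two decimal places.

θ_B ≈ 42.80°

n₂/n₁ = sin θ_c = sin 67.83° = 0.9261.
tan θ_B equals the same ratio, so θ_B = arctan(0.9261) = 42.80°.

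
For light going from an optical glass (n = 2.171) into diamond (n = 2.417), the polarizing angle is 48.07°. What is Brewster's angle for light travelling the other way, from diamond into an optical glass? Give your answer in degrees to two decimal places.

θ_B' ≈ 41.93°

Reversing the direction swaps n₁ and n₂, so tan θ_B' = 1/tan θ_B and θ_B' = 90° − θ_B.
Hence θ_B' = 90° − 48.07° = 41.93°.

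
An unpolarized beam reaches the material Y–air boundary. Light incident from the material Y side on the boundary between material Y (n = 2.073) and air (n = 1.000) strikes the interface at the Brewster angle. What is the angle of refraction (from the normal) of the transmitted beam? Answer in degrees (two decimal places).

First find Brewster's angle: tan θ_B = 1.000/2.073 = 0.4824, giving θ_B = 25.75°.
Since θ_B + θ_t = 90° at Brewster incidence, θ_t = 90° − 25.75° = 64.25°.

θ_t ≈ 64.25°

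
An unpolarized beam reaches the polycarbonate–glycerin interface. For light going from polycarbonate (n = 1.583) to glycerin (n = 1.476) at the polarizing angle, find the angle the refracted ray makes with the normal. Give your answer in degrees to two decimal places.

θ_t ≈ 47.00°

First find Brewster's angle: tan θ_B = 1.476/1.583 = 0.9324, giving θ_B = 43.00°.
Since θ_B + θ_t = 90° at Brewster incidence, θ_t = 90° − 43.00° = 47.00°.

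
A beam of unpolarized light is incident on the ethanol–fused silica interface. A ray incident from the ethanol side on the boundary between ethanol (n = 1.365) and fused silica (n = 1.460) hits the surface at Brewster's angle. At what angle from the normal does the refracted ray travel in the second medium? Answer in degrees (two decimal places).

θ_t ≈ 43.07°

θ_B = arctan(n₂/n₁) = arctan(1.460/1.365) = 46.93°.
Since θ_B + θ_t = 90° at Brewster incidence, θ_t = 90° − 46.93° = 43.07°.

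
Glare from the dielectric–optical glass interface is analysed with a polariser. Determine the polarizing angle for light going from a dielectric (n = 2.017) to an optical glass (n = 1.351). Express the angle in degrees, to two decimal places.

θ_B ≈ 33.81°

The reflected p-component vanishes when tan θ_B = n₂/n₁.
Here n₂/n₁ = 1.351/2.017 = 0.6698, and Brewster's law gives tan θ_B = n₂/n₁. Taking the arctangent, θ_B = 33.81°.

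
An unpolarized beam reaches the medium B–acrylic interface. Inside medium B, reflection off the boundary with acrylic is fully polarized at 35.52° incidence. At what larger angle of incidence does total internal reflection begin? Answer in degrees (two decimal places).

tan θ_B = n₂/n₁ = tan 35.52° = 0.7138.
Total internal reflection: sin θ_c = n₂/n₁ = 0.7138.
θ_c = arcsin(0.7138) = 45.55°.

θ_c ≈ 45.55°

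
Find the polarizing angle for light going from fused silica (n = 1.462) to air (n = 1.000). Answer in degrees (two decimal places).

At Brewster's angle the reflected and refracted rays are perpendicular, which with Snell's law gives tan θ_B = n₂/n₁.
Brewster's condition: tan θ_B = n₂/n₁ = 1.000/1.462 = 0.6840.
So θ_B = arctan 0.6840 = 34.37°.

θ_B ≈ 34.37°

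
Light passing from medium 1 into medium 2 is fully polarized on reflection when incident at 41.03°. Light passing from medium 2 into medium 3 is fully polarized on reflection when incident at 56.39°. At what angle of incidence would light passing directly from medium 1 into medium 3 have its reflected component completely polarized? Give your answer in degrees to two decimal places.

Each Brewster angle gives a ratio: n₂/n₁ = tan 41.03° = 0.8702, n₃/n₂ = tan 56.39° = 1.5046.
So n₃/n₁ = (n₂/n₁)(n₃/n₂) = 0.8702 × 1.5046 = 1.3093.
θ_B(1→3) = arctan(1.3093) = 52.63°.

θ_B ≈ 52.63°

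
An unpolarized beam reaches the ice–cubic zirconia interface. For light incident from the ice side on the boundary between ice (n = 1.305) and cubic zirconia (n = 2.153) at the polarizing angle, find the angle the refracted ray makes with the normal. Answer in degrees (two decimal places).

tan θ_B = n₂/n₁ = 2.153/1.305 = 1.6498, so θ_B = 58.78°.
Since θ_B + θ_t = 90° at Brewster incidence, θ_t = 90° − 58.78° = 31.22°.

θ_t ≈ 31.22°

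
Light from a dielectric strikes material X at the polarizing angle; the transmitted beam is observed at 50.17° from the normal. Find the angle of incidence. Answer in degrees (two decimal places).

θ_B ≈ 39.83°

At Brewster's angle the reflected and refracted rays are perpendicular, so θ_B + θ_t = 90°.
θ_B = 90° − 50.17° = 39.83°.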